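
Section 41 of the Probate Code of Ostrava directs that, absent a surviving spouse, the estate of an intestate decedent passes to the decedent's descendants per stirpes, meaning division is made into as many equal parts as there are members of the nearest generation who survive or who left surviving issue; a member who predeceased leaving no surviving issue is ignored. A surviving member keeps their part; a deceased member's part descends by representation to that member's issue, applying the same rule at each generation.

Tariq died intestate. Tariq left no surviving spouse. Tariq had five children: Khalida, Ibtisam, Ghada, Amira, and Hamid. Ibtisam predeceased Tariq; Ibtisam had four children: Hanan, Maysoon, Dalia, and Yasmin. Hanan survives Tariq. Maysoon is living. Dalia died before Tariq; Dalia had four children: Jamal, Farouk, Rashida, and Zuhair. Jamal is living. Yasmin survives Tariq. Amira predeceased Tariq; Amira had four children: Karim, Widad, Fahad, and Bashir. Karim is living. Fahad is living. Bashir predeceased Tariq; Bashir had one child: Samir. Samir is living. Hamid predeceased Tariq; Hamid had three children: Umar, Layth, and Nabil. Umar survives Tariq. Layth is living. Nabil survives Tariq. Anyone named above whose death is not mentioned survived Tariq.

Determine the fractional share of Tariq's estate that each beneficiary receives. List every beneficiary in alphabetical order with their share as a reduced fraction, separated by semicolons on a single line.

Fahad 1/20; Farouk 1/80; Ghada 1/5; Hanan 1/20; Jamal 1/80; Karim 1/20; Khalida 1/5; Layth 1/15; Maysoon 1/20; Nabil 1/15; Rashida 1/80; Samir 1/20; Umar 1/15; Widad 1/20; Yasmin 1/20; Zuhair 1/80

There is no surviving spouse, so the entire estate passes to Tariq's descendants per stirpes.
The estate is divided into 5 equal shares of 1/5 among Khalida, Ibtisam, Ghada, Amira, Hamid.
Khalida is living and takes 1/5.
Ibtisam predeceased; the 1/5 allotted to Ibtisam's branch passes to Ibtisam's issue by representation.
The 1/5 is divided into 4 equal shares of 1/20 among Hanan, Maysoon, Dalia, Yasmin.
Hanan is living and takes 1/20.
Maysoon is living and takes 1/20.
Dalia predeceased; the 1/20 allotted to Dalia's branch passes to Dalia's issue by representation.
The 1/20 is divided into 4 equal shares of 1/80 among Jamal, Farouk, Rashida, Zuhair.
Jamal is living and takes 1/80.
Farouk is living and takes 1/80.
Rashida is living and takes 1/80.
Zuhair is living and takes 1/80.
Yasmin is living and takes 1/20.
Ghada is living and takes 1/5.
Amira predeceased; the 1/5 allotted to Amira's branch passes to Amira's issue by representation.
The 1/5 is divided into 4 equal shares of 1/20 among Karim, Widad, Fahad, Bashir.
Karim is living and takes 1/20.
Widad is living and takes 1/20.
Fahad is living and takes 1/20.
Bashir predeceased; the 1/20 allotted to Bashir's branch passes to Bashir's issue by representation.
Samir is the sole taker at this level and receives the full 1/20.
Hamid predeceased; the 1/5 allotted to Hamid's branch passes to Hamid's issue by representation.
The 1/5 is divided into 3 equal shares of 1/15 among Umar, Layth, Nabil.
Umar is living and takes 1/15.
Layth is living and takes 1/15.
Nabil is living and takes 1/15.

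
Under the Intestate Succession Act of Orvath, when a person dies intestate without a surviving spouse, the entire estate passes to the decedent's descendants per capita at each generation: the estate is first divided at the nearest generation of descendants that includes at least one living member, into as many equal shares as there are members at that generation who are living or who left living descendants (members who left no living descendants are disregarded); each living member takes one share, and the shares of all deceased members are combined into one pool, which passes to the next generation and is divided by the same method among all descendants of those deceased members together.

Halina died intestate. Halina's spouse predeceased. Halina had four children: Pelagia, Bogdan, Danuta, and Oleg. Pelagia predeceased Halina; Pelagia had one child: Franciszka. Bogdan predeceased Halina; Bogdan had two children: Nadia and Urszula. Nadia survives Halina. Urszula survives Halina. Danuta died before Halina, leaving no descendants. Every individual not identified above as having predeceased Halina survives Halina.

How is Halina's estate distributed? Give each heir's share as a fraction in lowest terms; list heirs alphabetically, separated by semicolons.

There is no surviving spouse, so the entire estate passes to Halina's descendants per capita at each generation.
At generation 1 (Pelagia, Bogdan, Oleg) there are 3 shares of (1)/3 = 1/3 each.
Living: Oleg — each takes 1/3.
Deceased: Pelagia and Bogdan. Their combined 2/3 is pooled and carried to generation 2.
At generation 2 (Franciszka, Nadia, Urszula) there are 3 shares of (2/3)/3 = 2/9 each.
Living: Franciszka, Nadia, and Urszula — each takes 2/9.

Franciszka 2/9; Nadia 2/9; Oleg 1/3; Urszula 2/9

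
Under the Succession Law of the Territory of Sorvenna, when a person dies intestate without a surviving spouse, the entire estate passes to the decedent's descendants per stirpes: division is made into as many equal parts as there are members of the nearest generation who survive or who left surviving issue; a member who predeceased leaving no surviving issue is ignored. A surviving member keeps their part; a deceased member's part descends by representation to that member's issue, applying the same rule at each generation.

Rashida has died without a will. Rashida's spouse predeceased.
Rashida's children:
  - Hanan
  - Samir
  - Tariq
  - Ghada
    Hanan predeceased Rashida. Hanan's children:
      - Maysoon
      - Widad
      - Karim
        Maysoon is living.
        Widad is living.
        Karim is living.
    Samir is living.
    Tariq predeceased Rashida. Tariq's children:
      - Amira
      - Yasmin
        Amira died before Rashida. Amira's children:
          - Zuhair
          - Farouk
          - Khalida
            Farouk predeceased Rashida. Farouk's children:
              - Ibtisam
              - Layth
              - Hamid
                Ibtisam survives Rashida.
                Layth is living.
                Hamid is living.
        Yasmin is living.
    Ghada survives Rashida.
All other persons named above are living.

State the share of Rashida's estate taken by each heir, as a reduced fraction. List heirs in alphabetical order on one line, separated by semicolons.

There is no surviving spouse, so the entire estate passes to Rashida's descendants per stirpes.
The estate is divided into 4 equal shares of 1/4 among Hanan, Samir, Tariq, Ghada.
Hanan predeceased; the 1/4 allotted to Hanan's branch passes to Hanan's issue by representation.
The 1/4 is divided into 3 equal shares of 1/12 among Maysoon, Widad, Karim.
Maysoon is living and takes 1/12.
Widad is living and takes 1/12.
Karim is living and takes 1/12.
Samir is living and takes 1/4.
Tariq predeceased; the 1/4 allotted to Tariq's branch passes to Tariq's issue by representation.
The 1/4 is divided into 2 equal shares of 1/8 among Amira, Yasmin.
Amira predeceased; the 1/8 allotted to Amira's branch passes to Amira's issue by representation.
The 1/8 is divided into 3 equal shares of 1/24 among Zuhair, Farouk, Khalida.
Zuhair is living and takes 1/24.
Farouk predeceased; the 1/24 allotted to Farouk's branch passes to Farouk's issue by representation.
The 1/24 is divided into 3 equal shares of 1/72 among Ibtisam, Layth, Hamid.
Ibtisam is living and takes 1/72.
Layth is living and takes 1/72.
Hamid is living and takes 1/72.
Khalida is living and takes 1/24.
Yasmin is living and takes 1/8.
Ghada is living and takes 1/4.

Ghada 1/4; Hamid 1/72; Ibtisam 1/72; Karim 1/12; Khalida 1/24; Layth 1/72; Maysoon 1/12; Samir 1/4; Widad 1/12; Yasmin 1/8; Zuhair 1/24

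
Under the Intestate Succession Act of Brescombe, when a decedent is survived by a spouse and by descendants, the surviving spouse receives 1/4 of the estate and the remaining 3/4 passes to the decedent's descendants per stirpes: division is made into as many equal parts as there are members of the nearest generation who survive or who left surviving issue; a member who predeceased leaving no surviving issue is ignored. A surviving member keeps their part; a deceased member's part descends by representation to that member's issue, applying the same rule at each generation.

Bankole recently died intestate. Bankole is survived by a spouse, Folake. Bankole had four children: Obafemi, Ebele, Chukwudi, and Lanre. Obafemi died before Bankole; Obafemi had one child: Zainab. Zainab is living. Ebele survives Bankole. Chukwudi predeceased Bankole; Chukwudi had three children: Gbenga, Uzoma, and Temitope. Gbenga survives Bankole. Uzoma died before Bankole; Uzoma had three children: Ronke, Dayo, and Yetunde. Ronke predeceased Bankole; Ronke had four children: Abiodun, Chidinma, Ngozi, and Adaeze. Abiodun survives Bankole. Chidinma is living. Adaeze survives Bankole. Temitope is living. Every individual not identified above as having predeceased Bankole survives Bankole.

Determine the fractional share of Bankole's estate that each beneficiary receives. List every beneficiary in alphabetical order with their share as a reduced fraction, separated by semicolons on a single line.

Folake, as surviving spouse, takes 1/4.
The remaining 3/4 passes to Bankole's descendants per stirpes.
The 3/4 is divided into 4 equal shares of 3/16 among Obafemi, Ebele, Chukwudi, Lanre.
Obafemi predeceased; the 3/16 allotted to Obafemi's branch passes to Obafemi's issue by representation.
Zainab is the sole taker at this level and receives the full 3/16.
Ebele is living and takes 3/16.
Chukwudi predeceased; the 3/16 allotted to Chukwudi's branch passes to Chukwudi's issue by representation.
The 3/16 is divided into 3 equal shares of 1/16 among Gbenga, Uzoma, Temitope.
Gbenga is living and takes 1/16.
Uzoma predeceased; the 1/16 allotted to Uzoma's branch passes to Uzoma's issue by representation.
The 1/16 is divided into 3 equal shares of 1/48 among Ronke, Dayo, Yetunde.
Ronke predeceased; the 1/48 allotted to Ronke's branch passes to Ronke's issue by representation.
The 1/48 is divided into 4 equal shares of 1/192 among Abiodun, Chidinma, Ngozi, Adaeze.
Abiodun is living and takes 1/192.
Chidinma is living and takes 1/192.
Ngozi is living and takes 1/192.
Adaeze is living and takes 1/192.
Dayo is living and takes 1/48.
Yetunde is living and takes 1/48.
Temitope is living and takes 1/16.
Lanre is living and takes 3/16.

Abiodun 1/192; Adaeze 1/192; Chidinma 1/192; Dayo 1/48; Ebele 3/16; Folake 1/4; Gbenga 1/16; Lanre 3/16; Ngozi 1/192; Temitope 1/16; Yetunde 1/48; Zainab 3/16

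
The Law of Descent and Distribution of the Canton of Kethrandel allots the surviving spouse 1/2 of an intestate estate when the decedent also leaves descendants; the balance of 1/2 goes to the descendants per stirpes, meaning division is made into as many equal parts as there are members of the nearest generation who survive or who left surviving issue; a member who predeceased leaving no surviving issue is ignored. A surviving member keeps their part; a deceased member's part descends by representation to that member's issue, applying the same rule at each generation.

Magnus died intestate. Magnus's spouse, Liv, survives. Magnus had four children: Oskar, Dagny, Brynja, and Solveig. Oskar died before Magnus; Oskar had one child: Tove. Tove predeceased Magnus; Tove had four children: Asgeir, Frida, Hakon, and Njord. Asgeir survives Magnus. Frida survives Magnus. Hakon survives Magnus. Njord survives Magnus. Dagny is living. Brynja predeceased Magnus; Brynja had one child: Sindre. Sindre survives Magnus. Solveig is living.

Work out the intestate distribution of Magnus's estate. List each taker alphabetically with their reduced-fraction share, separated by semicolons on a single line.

Liv, as surviving spouse, takes 1/2.
The remaining 1/2 passes to Magnus's descendants per stirpes.
The 1/2 is divided into 4 equal shares of 1/8 among Oskar, Dagny, Brynja, Solveig.
Oskar predeceased; the 1/8 allotted to Oskar's branch passes to Oskar's issue by representation.
Tove's line is the sole branch at this level, so the full 1/8 passes to Tove's issue by representation.
The 1/8 is divided into 4 equal shares of 1/32 among Asgeir, Frida, Hakon, Njord.
Asgeir is living and takes 1/32.
Frida is living and takes 1/32.
Hakon is living and takes 1/32.
Njord is living and takes 1/32.
Dagny is living and takes 1/8.
Brynja predeceased; the 1/8 allotted to Brynja's branch passes to Brynja's issue by representation.
Sindre is the sole taker at this level and receives the full 1/8.
Solveig is living and takes 1/8.

Asgeir 1/32; Dagny 1/8; Frida 1/32; Hakon 1/32; Liv 1/2; Njord 1/32; Sindre 1/8; Solveig 1/8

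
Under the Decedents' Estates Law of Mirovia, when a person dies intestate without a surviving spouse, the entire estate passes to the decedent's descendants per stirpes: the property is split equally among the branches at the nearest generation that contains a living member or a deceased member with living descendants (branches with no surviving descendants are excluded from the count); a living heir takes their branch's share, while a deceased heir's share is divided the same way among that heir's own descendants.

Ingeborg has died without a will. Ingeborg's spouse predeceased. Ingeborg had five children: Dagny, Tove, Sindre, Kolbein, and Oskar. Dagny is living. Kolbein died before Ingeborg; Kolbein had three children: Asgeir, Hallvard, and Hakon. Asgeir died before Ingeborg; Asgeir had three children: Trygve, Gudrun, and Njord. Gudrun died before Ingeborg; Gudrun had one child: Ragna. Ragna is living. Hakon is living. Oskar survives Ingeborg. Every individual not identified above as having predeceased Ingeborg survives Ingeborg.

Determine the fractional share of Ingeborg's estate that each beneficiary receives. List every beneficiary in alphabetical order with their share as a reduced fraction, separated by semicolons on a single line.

There is no surviving spouse, so the entire estate passes to Ingeborg's descendants per stirpes.
The estate is divided into 5 equal shares of 1/5 among Dagny, Tove, Sindre, Kolbein, Oskar.
Dagny is living and takes 1/5.
Tove is living and takes 1/5.
Sindre is living and takes 1/5.
Kolbein predeceased; the 1/5 allotted to Kolbein's branch passes to Kolbein's issue by representation.
The 1/5 is divided into 3 equal shares of 1/15 among Asgeir, Hallvard, Hakon.
Asgeir predeceased; the 1/15 allotted to Asgeir's branch passes to Asgeir's issue by representation.
The 1/15 is divided into 3 equal shares of 1/45 among Trygve, Gudrun, Njord.
Trygve is living and takes 1/45.
Gudrun predeceased; the 1/45 allotted to Gudrun's branch passes to Gudrun's issue by representation.
Ragna is the sole taker at this level and receives the full 1/45.
Njord is living and takes 1/45.
Hallvard is living and takes 1/15.
Hakon is living and takes 1/15.
Oskar is living and takes 1/5.

Dagny 1/5; Hakon 1/15; Hallvard 1/15; Njord 1/45; Oskar 1/5; Ragna 1/45; Sindre 1/5; Tove 1/5; Trygve 1/45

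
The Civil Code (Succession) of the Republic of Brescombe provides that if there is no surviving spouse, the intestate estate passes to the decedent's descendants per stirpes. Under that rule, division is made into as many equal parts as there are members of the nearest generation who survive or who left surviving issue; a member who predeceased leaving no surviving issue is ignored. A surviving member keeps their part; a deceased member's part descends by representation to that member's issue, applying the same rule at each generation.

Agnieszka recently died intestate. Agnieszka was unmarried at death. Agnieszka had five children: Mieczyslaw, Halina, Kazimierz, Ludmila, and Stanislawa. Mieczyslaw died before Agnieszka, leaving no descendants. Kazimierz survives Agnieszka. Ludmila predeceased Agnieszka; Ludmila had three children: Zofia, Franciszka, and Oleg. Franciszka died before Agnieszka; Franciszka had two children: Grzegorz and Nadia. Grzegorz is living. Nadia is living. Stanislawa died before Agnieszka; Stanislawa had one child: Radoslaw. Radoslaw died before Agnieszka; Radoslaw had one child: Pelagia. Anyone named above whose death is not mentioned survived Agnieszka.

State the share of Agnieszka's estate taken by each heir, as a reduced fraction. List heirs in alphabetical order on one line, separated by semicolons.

There is no surviving spouse, so the entire estate passes to Agnieszka's descendants per stirpes.
Mieczyslaw left no surviving issue, so that branch lapses and is disregarded.
The estate is divided into 4 equal shares of 1/4 among Halina, Kazimierz, Ludmila, Stanislawa.
Halina is living and takes 1/4.
Kazimierz is living and takes 1/4.
Ludmila predeceased; the 1/4 allotted to Ludmila's branch passes to Ludmila's issue by representation.
The 1/4 is divided into 3 equal shares of 1/12 among Zofia, Franciszka, Oleg.
Zofia is living and takes 1/12.
Franciszka predeceased; the 1/12 allotted to Franciszka's branch passes to Franciszka's issue by representation.
The 1/12 is divided into 2 equal shares of 1/24 among Grzegorz, Nadia.
Grzegorz is living and takes 1/24.
Nadia is living and takes 1/24.
Oleg is living and takes 1/12.
Stanislawa predeceased; the 1/4 allotted to Stanislawa's branch passes to Stanislawa's issue by representation.
Radoslaw's line is the sole branch at this level, so the full 1/4 passes to Radoslaw's issue by representation.
Pelagia is the sole taker at this level and receives the full 1/4.

Grzegorz 1/24; Halina 1/4; Kazimierz 1/4; Nadia 1/24; Oleg 1/12; Pelagia 1/4; Zofia 1/12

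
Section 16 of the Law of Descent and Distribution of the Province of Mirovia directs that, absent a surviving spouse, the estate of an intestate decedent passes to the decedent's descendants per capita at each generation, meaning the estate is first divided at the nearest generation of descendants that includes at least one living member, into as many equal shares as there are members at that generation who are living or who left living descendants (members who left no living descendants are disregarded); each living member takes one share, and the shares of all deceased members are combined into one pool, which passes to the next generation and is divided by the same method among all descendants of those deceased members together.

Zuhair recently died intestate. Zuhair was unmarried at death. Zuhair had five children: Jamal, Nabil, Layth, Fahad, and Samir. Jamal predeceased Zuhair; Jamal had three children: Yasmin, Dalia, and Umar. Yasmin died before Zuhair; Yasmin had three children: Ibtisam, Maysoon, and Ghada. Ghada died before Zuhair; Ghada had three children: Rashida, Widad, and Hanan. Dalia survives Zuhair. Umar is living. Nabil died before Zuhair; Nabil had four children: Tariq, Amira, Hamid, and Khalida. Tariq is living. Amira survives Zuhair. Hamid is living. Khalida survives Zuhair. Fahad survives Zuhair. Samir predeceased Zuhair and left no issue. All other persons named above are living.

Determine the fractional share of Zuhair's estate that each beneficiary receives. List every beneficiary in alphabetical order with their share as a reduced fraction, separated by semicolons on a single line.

There is no surviving spouse, so the entire estate passes to Zuhair's descendants per capita at each generation.
At generation 1 (Jamal, Nabil, Layth, Fahad) there are 4 shares of (1)/4 = 1/4 each.
Living: Layth and Fahad — each takes 1/4.
Deceased: Jamal and Nabil. Their combined 1/2 is pooled and carried to generation 2.
At generation 2 (Yasmin, Dalia, Umar, Tariq, Amira, Hamid, Khalida) there are 7 shares of (1/2)/7 = 1/14 each.
Living: Dalia, Umar, Tariq, Amira, Hamid, and Khalida — each takes 1/14.
Deceased: Yasmin. That 1/14 share is carried to generation 3.
At generation 3 (Ibtisam, Maysoon, Ghada) there are 3 shares of (1/14)/3 = 1/42 each.
Living: Ibtisam and Maysoon — each takes 1/42.
Deceased: Ghada. That 1/42 share is carried to generation 4.
At generation 4 (Rashida, Widad, Hanan) there are 3 shares of (1/42)/3 = 1/126 each.
Living: Rashida, Widad, and Hanan — each takes 1/126.

Amira 1/14; Dalia 1/14; Fahad 1/4; Hamid 1/14; Hanan 1/126; Ibtisam 1/42; Khalida 1/14; Layth 1/4; Maysoon 1/42; Rashida 1/126; Tariq 1/14; Umar 1/14; Widad 1/126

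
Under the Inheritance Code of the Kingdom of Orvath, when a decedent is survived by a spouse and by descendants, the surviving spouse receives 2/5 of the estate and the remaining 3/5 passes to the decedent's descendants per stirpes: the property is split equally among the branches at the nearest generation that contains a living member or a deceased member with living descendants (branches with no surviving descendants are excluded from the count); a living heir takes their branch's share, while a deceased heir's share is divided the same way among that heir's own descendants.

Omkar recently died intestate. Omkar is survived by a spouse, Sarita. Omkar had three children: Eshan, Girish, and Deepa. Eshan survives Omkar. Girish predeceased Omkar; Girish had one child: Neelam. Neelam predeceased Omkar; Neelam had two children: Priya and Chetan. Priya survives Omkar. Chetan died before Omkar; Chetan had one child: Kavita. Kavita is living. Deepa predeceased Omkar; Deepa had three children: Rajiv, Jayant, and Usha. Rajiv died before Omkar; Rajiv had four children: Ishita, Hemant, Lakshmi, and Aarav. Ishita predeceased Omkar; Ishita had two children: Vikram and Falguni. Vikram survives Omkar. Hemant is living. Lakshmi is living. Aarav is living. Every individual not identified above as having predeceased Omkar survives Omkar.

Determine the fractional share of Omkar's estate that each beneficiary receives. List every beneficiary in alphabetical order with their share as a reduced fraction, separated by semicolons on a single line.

Aarav 1/60; Eshan 1/5; Falguni 1/120; Hemant 1/60; Jayant 1/15; Kavita 1/10; Lakshmi 1/60; Priya 1/10; Sarita 2/5; Usha 1/15; Vikram 1/120

Sarita, as surviving spouse, takes 2/5.
The remaining 3/5 passes to Omkar's descendants per stirpes.
The 3/5 is divided into 3 equal shares of 1/5 among Eshan, Girish, Deepa.
Eshan is living and takes 1/5.
Girish predeceased; the 1/5 allotted to Girish's branch passes to Girish's issue by representation.
Neelam's line is the sole branch at this level, so the full 1/5 passes to Neelam's issue by representation.
The 1/5 is divided into 2 equal shares of 1/10 among Priya, Chetan.
Priya is living and takes 1/10.
Chetan predeceased; the 1/10 allotted to Chetan's branch passes to Chetan's issue by representation.
Kavita is the sole taker at this level and receives the full 1/10.
Deepa predeceased; the 1/5 allotted to Deepa's branch passes to Deepa's issue by representation.
The 1/5 is divided into 3 equal shares of 1/15 among Rajiv, Jayant, Usha.
Rajiv predeceased; the 1/15 allotted to Rajiv's branch passes to Rajiv's issue by representation.
The 1/15 is divided into 4 equal shares of 1/60 among Ishita, Hemant, Lakshmi, Aarav.
Ishita predeceased; the 1/60 allotted to Ishita's branch passes to Ishita's issue by representation.
The 1/60 is divided into 2 equal shares of 1/120 among Vikram, Falguni.
Vikram is living and takes 1/120.
Falguni is living and takes 1/120.
Hemant is living and takes 1/60.
Lakshmi is living and takes 1/60.
Aarav is living and takes 1/60.
Jayant is living and takes 1/15.
Usha is living and takes 1/15.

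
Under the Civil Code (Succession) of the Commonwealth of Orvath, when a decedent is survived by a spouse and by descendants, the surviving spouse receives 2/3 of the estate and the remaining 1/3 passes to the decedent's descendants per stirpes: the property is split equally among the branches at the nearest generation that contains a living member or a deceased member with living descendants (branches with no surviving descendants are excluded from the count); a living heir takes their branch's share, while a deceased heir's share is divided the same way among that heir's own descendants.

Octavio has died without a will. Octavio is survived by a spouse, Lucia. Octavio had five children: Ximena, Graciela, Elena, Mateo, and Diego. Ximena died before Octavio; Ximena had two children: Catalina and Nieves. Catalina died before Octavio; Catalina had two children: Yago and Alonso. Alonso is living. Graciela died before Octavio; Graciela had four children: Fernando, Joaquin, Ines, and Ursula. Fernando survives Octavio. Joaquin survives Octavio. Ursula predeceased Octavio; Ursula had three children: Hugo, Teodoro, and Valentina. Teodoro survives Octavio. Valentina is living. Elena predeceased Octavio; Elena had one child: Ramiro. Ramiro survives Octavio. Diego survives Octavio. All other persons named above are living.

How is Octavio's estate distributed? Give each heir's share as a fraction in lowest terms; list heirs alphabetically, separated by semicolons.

Alonso 1/60; Diego 1/15; Fernando 1/60; Hugo 1/180; Ines 1/60; Joaquin 1/60; Lucia 2/3; Mateo 1/15; Nieves 1/30; Ramiro 1/15; Teodoro 1/180; Valentina 1/180; Yago 1/60

Lucia, as surviving spouse, takes 2/3.
The remaining 1/3 passes to Octavio's descendants per stirpes.
The 1/3 is divided into 5 equal shares of 1/15 among Ximena, Graciela, Elena, Mateo, Diego.
Ximena predeceased; the 1/15 allotted to Ximena's branch passes to Ximena's issue by representation.
The 1/15 is divided into 2 equal shares of 1/30 among Catalina, Nieves.
Catalina predeceased; the 1/30 allotted to Catalina's branch passes to Catalina's issue by representation.
The 1/30 is divided into 2 equal shares of 1/60 among Yago, Alonso.
Yago is living and takes 1/60.
Alonso is living and takes 1/60.
Nieves is living and takes 1/30.
Graciela predeceased; the 1/15 allotted to Graciela's branch passes to Graciela's issue by representation.
The 1/15 is divided into 4 equal shares of 1/60 among Fernando, Joaquin, Ines, Ursula.
Fernando is living and takes 1/60.
Joaquin is living and takes 1/60.
Ines is living and takes 1/60.
Ursula predeceased; the 1/60 allotted to Ursula's branch passes to Ursula's issue by representation.
The 1/60 is divided into 3 equal shares of 1/180 among Hugo, Teodoro, Valentina.
Hugo is living and takes 1/180.
Teodoro is living and takes 1/180.
Valentina is living and takes 1/180.
Elena predeceased; the 1/15 allotted to Elena's branch passes to Elena's issue by representation.
Ramiro is the sole taker at this level and receives the full 1/15.
Mateo is living and takes 1/15.
Diego is living and takes 1/15.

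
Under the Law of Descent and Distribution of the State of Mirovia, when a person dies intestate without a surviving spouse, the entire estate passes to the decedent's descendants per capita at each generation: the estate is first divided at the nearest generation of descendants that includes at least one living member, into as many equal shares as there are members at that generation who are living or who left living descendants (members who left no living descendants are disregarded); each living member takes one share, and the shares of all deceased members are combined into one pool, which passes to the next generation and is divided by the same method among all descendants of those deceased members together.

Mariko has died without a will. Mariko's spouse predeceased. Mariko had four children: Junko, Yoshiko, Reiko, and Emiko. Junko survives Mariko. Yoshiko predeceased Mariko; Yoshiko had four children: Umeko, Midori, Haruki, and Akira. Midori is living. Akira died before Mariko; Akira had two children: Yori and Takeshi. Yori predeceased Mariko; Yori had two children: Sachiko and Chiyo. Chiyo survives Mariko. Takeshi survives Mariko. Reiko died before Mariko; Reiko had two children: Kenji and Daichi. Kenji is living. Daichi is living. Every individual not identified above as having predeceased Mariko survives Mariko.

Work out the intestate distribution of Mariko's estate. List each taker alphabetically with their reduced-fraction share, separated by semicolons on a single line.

Chiyo 1/48; Daichi 1/12; Emiko 1/4; Haruki 1/12; Junko 1/4; Kenji 1/12; Midori 1/12; Sachiko 1/48; Takeshi 1/24; Umeko 1/12

There is no surviving spouse, so the entire estate passes to Mariko's descendants per capita at each generation.
At generation 1 (Junko, Yoshiko, Reiko, Emiko) there are 4 shares of (1)/4 = 1/4 each.
Living: Junko and Emiko — each takes 1/4.
Deceased: Yoshiko and Reiko. Their combined 1/2 is pooled and carried to generation 2.
At generation 2 (Umeko, Midori, Haruki, Akira, Kenji, Daichi) there are 6 shares of (1/2)/6 = 1/12 each.
Living: Umeko, Midori, Haruki, Kenji, and Daichi — each takes 1/12.
Deceased: Akira. That 1/12 share is carried to generation 3.
At generation 3 (Yori, Takeshi) there are 2 shares of (1/12)/2 = 1/24 each.
Living: Takeshi — each takes 1/24.
Deceased: Yori. That 1/24 share is carried to generation 4.
At generation 4 (Sachiko, Chiyo) there are 2 shares of (1/24)/2 = 1/48 each.
Living: Sachiko and Chiyo — each takes 1/48.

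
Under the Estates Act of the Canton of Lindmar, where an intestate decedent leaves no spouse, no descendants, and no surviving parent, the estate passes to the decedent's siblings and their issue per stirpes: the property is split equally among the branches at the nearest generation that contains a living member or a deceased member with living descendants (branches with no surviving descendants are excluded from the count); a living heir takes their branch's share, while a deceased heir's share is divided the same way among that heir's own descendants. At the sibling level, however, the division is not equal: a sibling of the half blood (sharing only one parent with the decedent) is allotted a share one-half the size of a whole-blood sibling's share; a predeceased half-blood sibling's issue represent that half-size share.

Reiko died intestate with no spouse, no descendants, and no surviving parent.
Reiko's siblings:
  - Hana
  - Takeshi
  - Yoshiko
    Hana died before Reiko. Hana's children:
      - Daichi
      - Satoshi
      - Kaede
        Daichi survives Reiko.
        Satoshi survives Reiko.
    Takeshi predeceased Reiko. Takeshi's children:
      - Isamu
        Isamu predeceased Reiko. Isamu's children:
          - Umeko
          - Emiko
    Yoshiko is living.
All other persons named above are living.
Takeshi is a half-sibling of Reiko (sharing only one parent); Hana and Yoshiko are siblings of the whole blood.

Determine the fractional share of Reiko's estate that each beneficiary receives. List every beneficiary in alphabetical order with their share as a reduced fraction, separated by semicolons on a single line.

Daichi 2/15; Emiko 1/10; Kaede 2/15; Satoshi 2/15; Umeko 1/10; Yoshiko 2/5

No spouse, descendants, or parent survives, so the estate passes to Reiko's siblings per stirpes.
Half-blood siblings count for one-half the weight of whole-blood siblings at the initial division.
Dividing 1 in proportion to weights (total weight 5/2): Hana (weight 1) → 2/5; Takeshi (weight 1/2) → 1/5; Yoshiko (weight 1) → 2/5.
Hana predeceased; the 2/5 allotted to Hana's branch passes to Hana's issue by representation.
The 2/5 is divided into 3 equal shares of 2/15 among Daichi, Satoshi, Kaede.
Daichi is living and takes 2/15.
Satoshi is living and takes 2/15.
Kaede is living and takes 2/15.
Takeshi predeceased; the 1/5 allotted to Takeshi's branch passes to Takeshi's issue by representation.
Isamu's line is the sole branch at this level, so the full 1/5 passes to Isamu's issue by representation.
The 1/5 is divided into 2 equal shares of 1/10 among Umeko, Emiko.
Umeko is living and takes 1/10.
Emiko is living and takes 1/10.
Yoshiko is living and takes 2/5.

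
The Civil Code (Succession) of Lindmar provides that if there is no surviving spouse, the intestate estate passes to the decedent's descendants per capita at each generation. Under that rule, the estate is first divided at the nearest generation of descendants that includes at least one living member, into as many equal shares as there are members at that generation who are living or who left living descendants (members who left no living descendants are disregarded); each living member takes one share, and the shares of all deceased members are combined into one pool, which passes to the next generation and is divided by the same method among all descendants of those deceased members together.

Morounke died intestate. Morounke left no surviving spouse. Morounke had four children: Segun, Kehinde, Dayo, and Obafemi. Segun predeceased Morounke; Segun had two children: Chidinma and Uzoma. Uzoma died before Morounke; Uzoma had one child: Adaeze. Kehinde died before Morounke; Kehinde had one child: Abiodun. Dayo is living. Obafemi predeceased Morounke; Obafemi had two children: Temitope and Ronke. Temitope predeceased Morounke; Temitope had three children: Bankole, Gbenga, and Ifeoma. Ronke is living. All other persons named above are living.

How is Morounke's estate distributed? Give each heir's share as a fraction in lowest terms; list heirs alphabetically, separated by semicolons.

Abiodun 3/20; Adaeze 3/40; Bankole 3/40; Chidinma 3/20; Dayo 1/4; Gbenga 3/40; Ifeoma 3/40; Ronke 3/20

There is no surviving spouse, so the entire estate passes to Morounke's descendants per capita at each generation.
At generation 1 (Segun, Kehinde, Dayo, Obafemi) there are 4 shares of (1)/4 = 1/4 each.
Living: Dayo — each takes 1/4.
Deceased: Segun, Kehinde, and Obafemi. Their combined 3/4 is pooled and carried to generation 2.
At generation 2 (Chidinma, Uzoma, Abiodun, Temitope, Ronke) there are 5 shares of (3/4)/5 = 3/20 each.
Living: Chidinma, Abiodun, and Ronke — each takes 3/20.
Deceased: Uzoma and Temitope. Their combined 3/10 is pooled and carried to generation 3.
At generation 3 (Adaeze, Bankole, Gbenga, Ifeoma) there are 4 shares of (3/10)/4 = 3/40 each.
Living: Adaeze, Bankole, Gbenga, and Ifeoma — each takes 3/40.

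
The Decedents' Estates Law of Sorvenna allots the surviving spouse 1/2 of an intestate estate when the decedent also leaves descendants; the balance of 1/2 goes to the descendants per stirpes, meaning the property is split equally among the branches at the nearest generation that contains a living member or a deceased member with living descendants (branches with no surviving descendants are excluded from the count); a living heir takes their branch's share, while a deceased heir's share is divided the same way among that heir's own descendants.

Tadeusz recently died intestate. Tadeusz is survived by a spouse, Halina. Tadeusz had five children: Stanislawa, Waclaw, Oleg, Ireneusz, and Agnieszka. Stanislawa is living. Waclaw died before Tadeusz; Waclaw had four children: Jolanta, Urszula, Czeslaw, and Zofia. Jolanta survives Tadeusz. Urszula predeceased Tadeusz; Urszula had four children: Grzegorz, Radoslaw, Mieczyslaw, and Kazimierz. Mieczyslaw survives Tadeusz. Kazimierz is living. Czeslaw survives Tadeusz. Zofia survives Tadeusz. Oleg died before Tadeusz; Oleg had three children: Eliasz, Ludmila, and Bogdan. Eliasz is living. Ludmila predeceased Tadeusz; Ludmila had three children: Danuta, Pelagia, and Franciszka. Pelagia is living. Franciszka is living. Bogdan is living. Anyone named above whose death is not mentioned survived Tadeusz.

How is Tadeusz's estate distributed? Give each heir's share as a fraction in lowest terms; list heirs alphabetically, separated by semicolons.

Agnieszka 1/10; Bogdan 1/30; Czeslaw 1/40; Danuta 1/90; Eliasz 1/30; Franciszka 1/90; Grzegorz 1/160; Halina 1/2; Ireneusz 1/10; Jolanta 1/40; Kazimierz 1/160; Mieczyslaw 1/160; Pelagia 1/90; Radoslaw 1/160; Stanislawa 1/10; Zofia 1/40

Halina, as surviving spouse, takes 1/2.
The remaining 1/2 passes to Tadeusz's descendants per stirpes.
The 1/2 is divided into 5 equal shares of 1/10 among Stanislawa, Waclaw, Oleg, Ireneusz, Agnieszka.
Stanislawa is living and takes 1/10.
Waclaw predeceased; the 1/10 allotted to Waclaw's branch passes to Waclaw's issue by representation.
The 1/10 is divided into 4 equal shares of 1/40 among Jolanta, Urszula, Czeslaw, Zofia.
Jolanta is living and takes 1/40.
Urszula predeceased; the 1/40 allotted to Urszula's branch passes to Urszula's issue by representation.
The 1/40 is divided into 4 equal shares of 1/160 among Grzegorz, Radoslaw, Mieczyslaw, Kazimierz.
Grzegorz is living and takes 1/160.
Radoslaw is living and takes 1/160.
Mieczyslaw is living and takes 1/160.
Kazimierz is living and takes 1/160.
Czeslaw is living and takes 1/40.
Zofia is living and takes 1/40.
Oleg predeceased; the 1/10 allotted to Oleg's branch passes to Oleg's issue by representation.
The 1/10 is divided into 3 equal shares of 1/30 among Eliasz, Ludmila, Bogdan.
Eliasz is living and takes 1/30.
Ludmila predeceased; the 1/30 allotted to Ludmila's branch passes to Ludmila's issue by representation.
The 1/30 is divided into 3 equal shares of 1/90 among Danuta, Pelagia, Franciszka.
Danuta is living and takes 1/90.
Pelagia is living and takes 1/90.
Franciszka is living and takes 1/90.
Bogdan is living and takes 1/30.
Ireneusz is living and takes 1/10.
Agnieszka is living and takes 1/10.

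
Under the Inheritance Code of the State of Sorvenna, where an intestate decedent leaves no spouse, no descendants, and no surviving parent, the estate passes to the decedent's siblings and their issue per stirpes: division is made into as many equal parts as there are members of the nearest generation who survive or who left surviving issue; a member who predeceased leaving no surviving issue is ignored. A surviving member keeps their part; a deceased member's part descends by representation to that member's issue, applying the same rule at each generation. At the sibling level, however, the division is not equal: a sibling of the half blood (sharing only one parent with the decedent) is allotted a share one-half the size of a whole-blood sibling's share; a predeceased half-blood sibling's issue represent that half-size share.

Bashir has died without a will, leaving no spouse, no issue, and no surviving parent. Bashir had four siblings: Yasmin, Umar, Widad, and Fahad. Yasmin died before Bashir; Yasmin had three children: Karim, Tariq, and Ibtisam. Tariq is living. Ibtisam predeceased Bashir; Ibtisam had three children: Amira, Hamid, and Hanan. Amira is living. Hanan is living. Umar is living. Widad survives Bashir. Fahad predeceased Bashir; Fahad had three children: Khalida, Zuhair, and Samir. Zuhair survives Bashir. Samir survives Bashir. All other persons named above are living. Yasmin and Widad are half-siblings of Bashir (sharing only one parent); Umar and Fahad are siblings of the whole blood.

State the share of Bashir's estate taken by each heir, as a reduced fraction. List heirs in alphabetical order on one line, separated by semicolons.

No spouse, descendants, or parent survives, so the estate passes to Bashir's siblings per stirpes.
Half-blood siblings count for one-half the weight of whole-blood siblings at the initial division.
Dividing 1 in proportion to weights (total weight 3): Yasmin (weight 1/2) → 1/6; Umar (weight 1) → 1/3; Widad (weight 1/2) → 1/6; Fahad (weight 1) → 1/3.
Yasmin predeceased; the 1/6 allotted to Yasmin's branch passes to Yasmin's issue by representation.
The 1/6 is divided into 3 equal shares of 1/18 among Karim, Tariq, Ibtisam.
Karim is living and takes 1/18.
Tariq is living and takes 1/18.
Ibtisam predeceased; the 1/18 allotted to Ibtisam's branch passes to Ibtisam's issue by representation.
The 1/18 is divided into 3 equal shares of 1/54 among Amira, Hamid, Hanan.
Amira is living and takes 1/54.
Hamid is living and takes 1/54.
Hanan is living and takes 1/54.
Umar is living and takes 1/3.
Widad is living and takes 1/6.
Fahad predeceased; the 1/3 allotted to Fahad's branch passes to Fahad's issue by representation.
The 1/3 is divided into 3 equal shares of 1/9 among Khalida, Zuhair, Samir.
Khalida is living and takes 1/9.
Zuhair is living and takes 1/9.
Samir is living and takes 1/9.

Amira 1/54; Hamid 1/54; Hanan 1/54; Karim 1/18; Khalida 1/9; Samir 1/9; Tariq 1/18; Umar 1/3; Widad 1/6; Zuhair 1/9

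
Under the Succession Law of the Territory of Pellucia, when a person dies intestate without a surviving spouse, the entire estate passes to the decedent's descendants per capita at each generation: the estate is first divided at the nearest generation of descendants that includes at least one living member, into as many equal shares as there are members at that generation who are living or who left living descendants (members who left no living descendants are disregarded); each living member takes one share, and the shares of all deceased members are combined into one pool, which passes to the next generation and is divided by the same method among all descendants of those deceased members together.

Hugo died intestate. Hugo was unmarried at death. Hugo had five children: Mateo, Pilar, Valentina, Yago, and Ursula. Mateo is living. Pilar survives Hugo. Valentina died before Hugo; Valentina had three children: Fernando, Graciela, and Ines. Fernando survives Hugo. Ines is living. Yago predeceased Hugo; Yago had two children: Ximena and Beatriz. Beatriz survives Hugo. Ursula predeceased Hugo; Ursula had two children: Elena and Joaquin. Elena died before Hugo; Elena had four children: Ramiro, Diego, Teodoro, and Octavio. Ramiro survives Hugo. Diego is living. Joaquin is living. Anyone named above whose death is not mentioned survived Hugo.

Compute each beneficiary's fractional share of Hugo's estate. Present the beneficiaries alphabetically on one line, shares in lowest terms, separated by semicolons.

Beatriz 3/35; Diego 3/140; Fernando 3/35; Graciela 3/35; Ines 3/35; Joaquin 3/35; Mateo 1/5; Octavio 3/140; Pilar 1/5; Ramiro 3/140; Teodoro 3/140; Ximena 3/35

There is no surviving spouse, so the entire estate passes to Hugo's descendants per capita at each generation.
At generation 1 (Mateo, Pilar, Valentina, Yago, Ursula) there are 5 shares of (1)/5 = 1/5 each.
Living: Mateo and Pilar — each takes 1/5.
Deceased: Valentina, Yago, and Ursula. Their combined 3/5 is pooled and carried to generation 2.
At generation 2 (Fernando, Graciela, Ines, Ximena, Beatriz, Elena, Joaquin) there are 7 shares of (3/5)/7 = 3/35 each.
Living: Fernando, Graciela, Ines, Ximena, Beatriz, and Joaquin — each takes 3/35.
Deceased: Elena. That 3/35 share is carried to generation 3.
At generation 3 (Ramiro, Diego, Teodoro, Octavio) there are 4 shares of (3/35)/4 = 3/140 each.
Living: Ramiro, Diego, Teodoro, and Octavio — each takes 3/140.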